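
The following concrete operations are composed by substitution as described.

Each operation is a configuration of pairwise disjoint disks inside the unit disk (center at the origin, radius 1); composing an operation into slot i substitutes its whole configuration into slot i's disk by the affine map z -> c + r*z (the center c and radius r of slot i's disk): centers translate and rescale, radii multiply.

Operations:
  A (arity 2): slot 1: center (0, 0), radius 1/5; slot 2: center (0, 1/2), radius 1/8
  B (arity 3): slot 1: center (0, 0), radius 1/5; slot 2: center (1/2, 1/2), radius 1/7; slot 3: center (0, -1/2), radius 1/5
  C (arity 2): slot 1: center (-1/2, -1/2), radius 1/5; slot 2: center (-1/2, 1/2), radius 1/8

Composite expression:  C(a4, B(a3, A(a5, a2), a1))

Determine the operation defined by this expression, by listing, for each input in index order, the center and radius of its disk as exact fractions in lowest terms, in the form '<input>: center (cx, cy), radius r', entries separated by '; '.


a1: center (-1/2, 7/16), radius 1/40; a2: center (-7/16, 4/7), radius 1/448; a3: center (-1/2, 1/2), radius 1/40; a4: center (-1/2, -1/2), radius 1/5; a5: center (-7/16, 9/16), radius 1/280


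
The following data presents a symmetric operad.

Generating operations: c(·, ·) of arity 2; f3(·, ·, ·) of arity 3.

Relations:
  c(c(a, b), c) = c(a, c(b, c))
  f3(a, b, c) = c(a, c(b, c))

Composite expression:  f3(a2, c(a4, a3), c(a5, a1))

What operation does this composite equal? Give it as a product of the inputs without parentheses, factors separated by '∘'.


a2 ∘ a4 ∘ a3 ∘ a5 ∘ a1

Under associativity of f3, the answer is the a's in reading order.
c(a4, a3) flattens to a4 ∘ a3
c(a5, a1) flattens to a5 ∘ a1
f3(a2, c(a4, a3), c(a5, a1)) flattens to a2 ∘ a4 ∘ a3 ∘ a5 ∘ a1


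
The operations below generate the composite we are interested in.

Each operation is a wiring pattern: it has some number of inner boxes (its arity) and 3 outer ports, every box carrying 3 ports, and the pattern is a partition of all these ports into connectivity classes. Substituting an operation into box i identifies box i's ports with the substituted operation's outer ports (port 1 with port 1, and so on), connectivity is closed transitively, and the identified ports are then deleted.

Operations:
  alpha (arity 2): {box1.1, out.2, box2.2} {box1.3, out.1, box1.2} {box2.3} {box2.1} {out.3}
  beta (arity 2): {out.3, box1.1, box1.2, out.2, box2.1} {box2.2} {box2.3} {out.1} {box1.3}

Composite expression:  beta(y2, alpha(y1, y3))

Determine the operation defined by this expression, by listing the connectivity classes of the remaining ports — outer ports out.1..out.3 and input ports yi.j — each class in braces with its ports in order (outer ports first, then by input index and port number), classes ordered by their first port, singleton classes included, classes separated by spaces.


{out.1} {out.2, out.3, y1.2, y1.3, y2.1, y2.2} {y1.1, y3.2} {y2.3} {y3.1} {y3.3}

Reachability decides: close wires over beta-identified ports.
stage alpha: inputs (y1, y3), connectivity {out.1, y1.2, y1.3} {out.2, y1.1, y3.2} {out.3} {y3.1} {y3.3}, out.j its boundary
stage beta: inputs (y2, y1, y3), connectivity {out.1} {out.2, out.3, y1.2, y1.3, y2.1, y2.2} {y1.1, y3.2} {y2.3} {y3.1} {y3.3}, out.j its boundary


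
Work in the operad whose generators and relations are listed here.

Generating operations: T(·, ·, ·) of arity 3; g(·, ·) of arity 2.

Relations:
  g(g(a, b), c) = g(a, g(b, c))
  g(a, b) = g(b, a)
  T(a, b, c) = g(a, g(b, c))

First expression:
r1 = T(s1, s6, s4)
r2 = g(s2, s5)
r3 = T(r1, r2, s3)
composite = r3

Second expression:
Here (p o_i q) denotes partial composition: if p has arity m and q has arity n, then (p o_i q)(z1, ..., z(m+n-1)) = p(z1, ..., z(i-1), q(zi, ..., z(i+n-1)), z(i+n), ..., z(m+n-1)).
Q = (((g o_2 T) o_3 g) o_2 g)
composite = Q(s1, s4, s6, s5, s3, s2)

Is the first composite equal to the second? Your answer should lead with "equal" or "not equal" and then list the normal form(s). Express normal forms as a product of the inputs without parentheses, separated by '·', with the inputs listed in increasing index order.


The first expression reduces to s1 · s2 · s3 · s4 · s5 · s6
The second expression reduces to s1 · s2 · s3 · s4 · s5 · s6
The normal forms match — equal.

equal; both compose to s1 · s2 · s3 · s4 · s5 · s6


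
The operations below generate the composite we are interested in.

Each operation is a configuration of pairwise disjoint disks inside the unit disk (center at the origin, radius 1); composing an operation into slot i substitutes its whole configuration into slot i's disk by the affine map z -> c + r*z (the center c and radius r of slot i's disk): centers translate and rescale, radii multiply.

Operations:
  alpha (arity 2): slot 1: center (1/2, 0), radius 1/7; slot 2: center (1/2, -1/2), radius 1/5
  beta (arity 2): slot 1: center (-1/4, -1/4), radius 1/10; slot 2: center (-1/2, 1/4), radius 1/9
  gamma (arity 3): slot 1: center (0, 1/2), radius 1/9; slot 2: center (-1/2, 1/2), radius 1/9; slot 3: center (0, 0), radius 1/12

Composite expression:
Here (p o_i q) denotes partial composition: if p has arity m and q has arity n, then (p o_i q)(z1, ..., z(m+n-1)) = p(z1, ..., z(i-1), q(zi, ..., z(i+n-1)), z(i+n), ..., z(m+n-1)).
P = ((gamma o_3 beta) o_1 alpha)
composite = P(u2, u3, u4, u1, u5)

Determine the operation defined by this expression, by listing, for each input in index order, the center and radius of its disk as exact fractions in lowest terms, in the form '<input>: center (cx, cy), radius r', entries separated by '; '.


u1: center (-1/48, -1/48), radius 1/120; u2: center (1/18, 1/2), radius 1/63; u3: center (1/18, 4/9), radius 1/45; u4: center (-1/2, 1/2), radius 1/9; u5: center (-1/24, 1/48), radius 1/108


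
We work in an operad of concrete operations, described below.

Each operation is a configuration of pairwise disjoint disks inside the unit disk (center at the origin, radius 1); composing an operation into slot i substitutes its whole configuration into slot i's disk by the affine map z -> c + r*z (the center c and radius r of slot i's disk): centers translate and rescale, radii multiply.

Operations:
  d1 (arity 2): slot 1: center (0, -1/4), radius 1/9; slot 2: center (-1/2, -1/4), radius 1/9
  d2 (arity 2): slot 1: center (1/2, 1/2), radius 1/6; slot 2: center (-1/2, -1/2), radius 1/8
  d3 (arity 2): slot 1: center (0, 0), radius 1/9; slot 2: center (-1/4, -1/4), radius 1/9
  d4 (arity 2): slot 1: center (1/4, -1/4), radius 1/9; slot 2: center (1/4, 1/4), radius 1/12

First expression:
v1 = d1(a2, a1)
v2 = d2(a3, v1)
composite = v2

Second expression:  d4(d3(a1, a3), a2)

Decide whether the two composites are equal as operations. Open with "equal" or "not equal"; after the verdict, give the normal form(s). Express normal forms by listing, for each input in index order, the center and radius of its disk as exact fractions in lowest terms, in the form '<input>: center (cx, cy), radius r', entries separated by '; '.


Reducing the first expression gives a1: center (-9/16, -17/32), radius 1/72; a2: center (-1/2, -17/32), radius 1/72; a3: center (1/2, 1/2), radius 1/6
Reducing the second expression gives a1: center (1/4, -1/4), radius 1/81; a2: center (1/4, 1/4), radius 1/12; a3: center (2/9, -5/18), radius 1/81
The normal forms differ: not equal.

not equal; first: a1: center (-9/16, -17/32), radius 1/72; a2: center (-1/2, -17/32), radius 1/72; a3: center (1/2, 1/2), radius 1/6; second: a1: center (1/4, -1/4), radius 1/81; a2: center (1/4, 1/4), radius 1/12; a3: center (2/9, -5/18), radius 1/81


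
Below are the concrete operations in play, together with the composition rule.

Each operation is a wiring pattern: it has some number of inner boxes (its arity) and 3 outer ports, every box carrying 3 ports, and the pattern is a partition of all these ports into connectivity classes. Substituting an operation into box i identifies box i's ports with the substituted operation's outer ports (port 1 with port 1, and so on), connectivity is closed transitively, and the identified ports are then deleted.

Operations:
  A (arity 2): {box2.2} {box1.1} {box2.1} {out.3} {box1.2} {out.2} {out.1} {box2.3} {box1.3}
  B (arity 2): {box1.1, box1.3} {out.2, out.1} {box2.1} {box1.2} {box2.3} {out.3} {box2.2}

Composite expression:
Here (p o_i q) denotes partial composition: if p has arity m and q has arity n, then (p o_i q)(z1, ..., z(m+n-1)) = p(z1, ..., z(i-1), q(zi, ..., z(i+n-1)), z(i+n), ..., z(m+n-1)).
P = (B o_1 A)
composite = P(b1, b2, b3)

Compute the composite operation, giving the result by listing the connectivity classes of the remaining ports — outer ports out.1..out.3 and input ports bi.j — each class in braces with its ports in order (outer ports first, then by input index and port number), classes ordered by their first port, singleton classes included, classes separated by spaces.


{out.1, out.2} {out.3} {b1.1} {b1.2} {b1.3} {b2.1} {b2.2} {b2.3} {b3.1} {b3.2} {b3.3}

Substituting into B glues patterns; closure does the rest.
after A, the pattern on (b1, b2) reads {out.1} {out.2} {out.3} {b1.1} {b1.2} {b1.3} {b2.1} {b2.2} {b2.3} (out.j = its outer ports)
after B, the pattern on (b1, b2, b3) reads {out.1, out.2} {out.3} {b1.1} {b1.2} {b1.3} {b2.1} {b2.2} {b2.3} {b3.1} {b3.2} {b3.3} (out.j = its outer ports)


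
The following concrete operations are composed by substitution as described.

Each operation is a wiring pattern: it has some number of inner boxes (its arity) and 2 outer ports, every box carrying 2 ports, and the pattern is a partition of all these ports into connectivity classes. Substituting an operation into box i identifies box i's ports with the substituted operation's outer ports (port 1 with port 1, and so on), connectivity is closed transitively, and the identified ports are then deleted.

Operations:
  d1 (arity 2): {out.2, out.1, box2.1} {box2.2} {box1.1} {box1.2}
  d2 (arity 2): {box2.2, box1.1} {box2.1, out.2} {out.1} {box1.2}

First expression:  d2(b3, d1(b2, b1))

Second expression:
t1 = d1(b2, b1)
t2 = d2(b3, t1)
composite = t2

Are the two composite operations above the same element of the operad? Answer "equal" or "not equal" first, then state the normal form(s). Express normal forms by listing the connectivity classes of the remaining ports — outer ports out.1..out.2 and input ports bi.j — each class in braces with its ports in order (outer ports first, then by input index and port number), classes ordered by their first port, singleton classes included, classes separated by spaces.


The first composite normalizes to {out.1} {out.2, b1.1, b3.1} {b1.2} {b2.1} {b2.2} {b3.2}
The second composite normalizes to {out.1} {out.2, b1.1, b3.1} {b1.2} {b2.1} {b2.2} {b3.2}
Identical normal forms: equal.

equal: each reduces to {out.1} {out.2, b1.1, b3.1} {b1.2} {b2.1} {b2.2} {b3.2}


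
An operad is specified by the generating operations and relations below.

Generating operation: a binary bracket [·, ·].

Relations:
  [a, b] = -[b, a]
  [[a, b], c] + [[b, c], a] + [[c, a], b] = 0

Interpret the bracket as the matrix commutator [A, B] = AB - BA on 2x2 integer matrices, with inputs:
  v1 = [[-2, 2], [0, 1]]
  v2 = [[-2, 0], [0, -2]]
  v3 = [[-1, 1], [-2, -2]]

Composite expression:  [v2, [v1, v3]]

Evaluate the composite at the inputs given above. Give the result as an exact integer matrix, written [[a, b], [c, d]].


[v1, v3] = [[-4, -5], [-6, 4]]
[v2, [v1, v3]] = [[0, 0], [0, 0]]

[[0, 0], [0, 0]]


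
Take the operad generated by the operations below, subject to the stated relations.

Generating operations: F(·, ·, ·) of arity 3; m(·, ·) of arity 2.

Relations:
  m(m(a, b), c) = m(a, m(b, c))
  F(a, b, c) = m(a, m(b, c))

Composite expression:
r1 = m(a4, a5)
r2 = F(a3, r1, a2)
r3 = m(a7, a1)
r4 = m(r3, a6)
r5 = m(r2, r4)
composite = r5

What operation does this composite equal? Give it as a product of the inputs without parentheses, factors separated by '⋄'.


Under associativity of m, the answer is the a's in reading order.
m(a4, a5) collapses to a4 ⋄ a5
F(a3, m(a4, a5), a2) collapses to a3 ⋄ a4 ⋄ a5 ⋄ a2
m(a7, a1) collapses to a7 ⋄ a1
m(m(a7, a1), a6) collapses to a7 ⋄ a1 ⋄ a6
m(F(a3, m(a4, a5), a2), m(m(a7, a1), a6)) collapses to a3 ⋄ a4 ⋄ a5 ⋄ a2 ⋄ a7 ⋄ a1 ⋄ a6

a3 ⋄ a4 ⋄ a5 ⋄ a2 ⋄ a7 ⋄ a1 ⋄ a6


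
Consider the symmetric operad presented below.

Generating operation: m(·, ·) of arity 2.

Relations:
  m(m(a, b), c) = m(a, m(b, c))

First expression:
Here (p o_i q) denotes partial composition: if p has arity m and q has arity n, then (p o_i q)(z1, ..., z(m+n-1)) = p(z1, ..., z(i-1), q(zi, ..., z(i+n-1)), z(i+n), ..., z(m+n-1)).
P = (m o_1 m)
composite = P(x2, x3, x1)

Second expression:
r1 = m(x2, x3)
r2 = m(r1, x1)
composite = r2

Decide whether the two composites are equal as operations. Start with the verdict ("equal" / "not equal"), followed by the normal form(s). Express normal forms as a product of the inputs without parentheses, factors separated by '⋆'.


In normal form, the first expression is x2 ⋆ x3 ⋆ x1
In normal form, the second expression is x2 ⋆ x3 ⋆ x1
One common form — equal.

equal; the common form is x2 ⋆ x3 ⋆ x1


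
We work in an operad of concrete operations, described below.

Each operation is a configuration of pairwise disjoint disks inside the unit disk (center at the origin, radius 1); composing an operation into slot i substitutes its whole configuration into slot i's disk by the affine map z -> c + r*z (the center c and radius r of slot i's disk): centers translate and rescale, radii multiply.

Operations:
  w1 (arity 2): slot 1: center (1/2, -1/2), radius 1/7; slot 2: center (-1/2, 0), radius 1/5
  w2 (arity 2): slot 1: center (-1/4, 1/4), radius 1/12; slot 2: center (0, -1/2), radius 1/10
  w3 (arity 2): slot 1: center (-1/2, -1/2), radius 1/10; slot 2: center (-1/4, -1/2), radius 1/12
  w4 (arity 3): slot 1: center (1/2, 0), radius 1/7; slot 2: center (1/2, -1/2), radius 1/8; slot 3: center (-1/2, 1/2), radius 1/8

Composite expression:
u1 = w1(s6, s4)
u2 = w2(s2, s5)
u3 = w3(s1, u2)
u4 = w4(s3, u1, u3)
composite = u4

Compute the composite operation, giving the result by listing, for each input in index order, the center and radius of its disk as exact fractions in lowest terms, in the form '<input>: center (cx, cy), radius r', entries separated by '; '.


s1: center (-9/16, 7/16), radius 1/80; s2: center (-205/384, 169/384), radius 1/1152; s3: center (1/2, 0), radius 1/7; s4: center (7/16, -1/2), radius 1/40; s5: center (-17/32, 83/192), radius 1/960; s6: center (9/16, -9/16), radius 1/56

Affine substitution under w4: radii multiply and s-centers shift.
input s3: composing its 1 substitution step yields center (1/2, 0), radius 1/7
input s6: composing its 2 substitution steps yields center (9/16, -9/16), radius 1/56
input s4: composing its 2 substitution steps yields center (7/16, -1/2), radius 1/40
input s1: composing its 2 substitution steps yields center (-9/16, 7/16), radius 1/80
input s2: composing its 3 substitution steps yields center (-205/384, 169/384), radius 1/1152
input s5: composing its 3 substitution steps yields center (-17/32, 83/192), radius 1/960


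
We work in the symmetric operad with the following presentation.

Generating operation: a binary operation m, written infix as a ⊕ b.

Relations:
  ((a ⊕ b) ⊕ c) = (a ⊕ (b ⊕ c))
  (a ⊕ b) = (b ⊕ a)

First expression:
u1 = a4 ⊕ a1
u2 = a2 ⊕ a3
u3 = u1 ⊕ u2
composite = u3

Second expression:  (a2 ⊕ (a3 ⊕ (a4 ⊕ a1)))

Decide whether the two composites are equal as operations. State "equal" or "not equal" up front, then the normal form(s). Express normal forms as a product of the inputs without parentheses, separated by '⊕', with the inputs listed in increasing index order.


equal: each reduces to a1 ⊕ a2 ⊕ a3 ⊕ a4

The first expression reduces to a1 ⊕ a2 ⊕ a3 ⊕ a4
The second expression reduces to a1 ⊕ a2 ⊕ a3 ⊕ a4
Identical normal forms: equal.


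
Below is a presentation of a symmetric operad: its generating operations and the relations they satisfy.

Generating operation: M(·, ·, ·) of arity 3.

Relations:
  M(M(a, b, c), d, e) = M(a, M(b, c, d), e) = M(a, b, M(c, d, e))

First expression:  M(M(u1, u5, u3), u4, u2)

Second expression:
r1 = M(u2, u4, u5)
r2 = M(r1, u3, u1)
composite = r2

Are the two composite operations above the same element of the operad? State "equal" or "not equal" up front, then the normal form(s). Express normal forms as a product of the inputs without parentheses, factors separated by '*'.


not equal — first u1 * u5 * u3 * u4 * u2, second u2 * u4 * u5 * u3 * u1

The first expression, normalized: u1 * u5 * u3 * u4 * u2
The second expression, normalized: u2 * u4 * u5 * u3 * u1
No match — not equal.


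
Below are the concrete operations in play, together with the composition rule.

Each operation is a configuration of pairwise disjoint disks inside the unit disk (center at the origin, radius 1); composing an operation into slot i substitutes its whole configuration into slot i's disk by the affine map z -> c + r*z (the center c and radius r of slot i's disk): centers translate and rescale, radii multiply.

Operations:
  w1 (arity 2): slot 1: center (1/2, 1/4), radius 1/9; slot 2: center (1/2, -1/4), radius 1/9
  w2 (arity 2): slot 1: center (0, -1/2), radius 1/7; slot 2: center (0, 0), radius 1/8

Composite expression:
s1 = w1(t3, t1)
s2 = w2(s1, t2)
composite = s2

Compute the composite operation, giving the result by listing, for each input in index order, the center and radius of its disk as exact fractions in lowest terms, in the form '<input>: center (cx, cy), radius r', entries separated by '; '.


Follow each t-input down from w2: c' goes to c + r*c', radius to r*r'.
t3 passes through 2 substitutions, ending at center (1/14, -13/28), radius 1/63
t1 passes through 2 substitutions, ending at center (1/14, -15/28), radius 1/63
t2 passes through 1 substitution, ending at center (0, 0), radius 1/8

t1: center (1/14, -15/28), radius 1/63; t2: center (0, 0), radius 1/8; t3: center (1/14, -13/28), radius 1/63


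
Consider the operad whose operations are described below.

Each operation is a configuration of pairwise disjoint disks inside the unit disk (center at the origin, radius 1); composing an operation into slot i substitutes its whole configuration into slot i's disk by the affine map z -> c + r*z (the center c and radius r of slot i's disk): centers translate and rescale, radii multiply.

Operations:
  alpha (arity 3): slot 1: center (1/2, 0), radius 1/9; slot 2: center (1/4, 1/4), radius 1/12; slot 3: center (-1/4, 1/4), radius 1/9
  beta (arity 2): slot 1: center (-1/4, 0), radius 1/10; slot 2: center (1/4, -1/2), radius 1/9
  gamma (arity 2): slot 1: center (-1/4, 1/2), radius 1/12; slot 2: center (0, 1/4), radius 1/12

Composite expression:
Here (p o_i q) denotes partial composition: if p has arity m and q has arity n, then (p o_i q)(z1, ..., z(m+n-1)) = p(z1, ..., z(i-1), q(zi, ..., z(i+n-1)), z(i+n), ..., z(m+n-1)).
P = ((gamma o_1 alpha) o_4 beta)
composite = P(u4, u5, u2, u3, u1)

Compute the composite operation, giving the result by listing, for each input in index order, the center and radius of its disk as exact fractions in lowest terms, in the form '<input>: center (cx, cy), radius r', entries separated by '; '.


u1: center (1/48, 5/24), radius 1/108; u2: center (-13/48, 25/48), radius 1/108; u3: center (-1/48, 1/4), radius 1/120; u4: center (-5/24, 1/2), radius 1/108; u5: center (-11/48, 25/48), radius 1/144


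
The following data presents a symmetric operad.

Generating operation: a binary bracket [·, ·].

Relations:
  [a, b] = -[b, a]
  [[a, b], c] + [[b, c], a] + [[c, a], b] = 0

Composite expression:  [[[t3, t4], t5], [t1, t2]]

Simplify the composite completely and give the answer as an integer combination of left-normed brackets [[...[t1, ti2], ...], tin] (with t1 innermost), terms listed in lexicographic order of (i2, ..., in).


Skip Jacobi rewriting: expand, keep t1-initial words, read off terms.
Composite bracket: [[[t3, t4], t5], [t1, t2]]
The bracket unfolds into 16 signed words via [a, b] = ab - ba (2^4 = 16).
Keep just the words that open with t1:
  from t1t2t3t4t5, sign -1: term -[[[[t1, t2], t3], t4], t5]
  from t1t2t4t3t5, sign +1: term +[[[[t1, t2], t4], t3], t5]
  from t1t2t5t3t4, sign +1: term +[[[[t1, t2], t5], t3], t4]
  from t1t2t5t4t3, sign -1: term -[[[[t1, t2], t5], t4], t3]

-[[[[t1, t2], t3], t4], t5] + [[[[t1, t2], t4], t3], t5] + [[[[t1, t2], t5], t3], t4] - [[[[t1, t2], t5], t4], t3]


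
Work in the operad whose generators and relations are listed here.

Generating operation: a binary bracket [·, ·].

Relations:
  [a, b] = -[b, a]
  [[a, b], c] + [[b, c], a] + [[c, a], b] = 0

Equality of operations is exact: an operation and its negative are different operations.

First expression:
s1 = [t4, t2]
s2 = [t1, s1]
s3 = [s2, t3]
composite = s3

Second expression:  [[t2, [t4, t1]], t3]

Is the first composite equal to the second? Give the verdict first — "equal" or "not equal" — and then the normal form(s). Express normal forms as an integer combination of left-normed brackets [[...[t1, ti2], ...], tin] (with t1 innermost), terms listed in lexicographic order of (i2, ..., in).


not equal; first: -[[[t1, t2], t4], t3] + [[[t1, t4], t2], t3]; second: [[[t1, t4], t2], t3]

In normal form, the first expression is -[[[t1, t2], t4], t3] + [[[t1, t4], t2], t3]
In normal form, the second expression is [[[t1, t4], t2], t3]
They disagree, so not equal.


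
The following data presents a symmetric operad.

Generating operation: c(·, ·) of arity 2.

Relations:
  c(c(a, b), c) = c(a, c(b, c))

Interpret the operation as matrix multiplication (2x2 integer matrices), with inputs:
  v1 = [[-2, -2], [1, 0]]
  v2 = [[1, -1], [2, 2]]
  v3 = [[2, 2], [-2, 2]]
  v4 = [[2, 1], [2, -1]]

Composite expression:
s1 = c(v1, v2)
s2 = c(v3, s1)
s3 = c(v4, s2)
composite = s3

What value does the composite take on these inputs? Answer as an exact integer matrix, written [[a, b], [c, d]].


[[-6, -10], [-34, -14]]


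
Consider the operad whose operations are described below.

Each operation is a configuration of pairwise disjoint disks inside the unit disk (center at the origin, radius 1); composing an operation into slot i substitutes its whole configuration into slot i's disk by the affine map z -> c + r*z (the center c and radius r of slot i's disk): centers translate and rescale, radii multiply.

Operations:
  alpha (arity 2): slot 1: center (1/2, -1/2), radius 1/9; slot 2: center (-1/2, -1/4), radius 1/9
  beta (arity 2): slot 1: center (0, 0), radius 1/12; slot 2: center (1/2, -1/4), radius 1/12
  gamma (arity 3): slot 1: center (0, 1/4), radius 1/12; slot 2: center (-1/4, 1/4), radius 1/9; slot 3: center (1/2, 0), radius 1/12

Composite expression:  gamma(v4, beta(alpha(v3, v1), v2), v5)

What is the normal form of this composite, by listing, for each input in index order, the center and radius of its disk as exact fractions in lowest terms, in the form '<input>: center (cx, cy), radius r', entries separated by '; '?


v1: center (-55/216, 107/432), radius 1/972; v2: center (-7/36, 2/9), radius 1/108; v3: center (-53/216, 53/216), radius 1/972; v4: center (0, 1/4), radius 1/12; v5: center (1/2, 0), radius 1/12


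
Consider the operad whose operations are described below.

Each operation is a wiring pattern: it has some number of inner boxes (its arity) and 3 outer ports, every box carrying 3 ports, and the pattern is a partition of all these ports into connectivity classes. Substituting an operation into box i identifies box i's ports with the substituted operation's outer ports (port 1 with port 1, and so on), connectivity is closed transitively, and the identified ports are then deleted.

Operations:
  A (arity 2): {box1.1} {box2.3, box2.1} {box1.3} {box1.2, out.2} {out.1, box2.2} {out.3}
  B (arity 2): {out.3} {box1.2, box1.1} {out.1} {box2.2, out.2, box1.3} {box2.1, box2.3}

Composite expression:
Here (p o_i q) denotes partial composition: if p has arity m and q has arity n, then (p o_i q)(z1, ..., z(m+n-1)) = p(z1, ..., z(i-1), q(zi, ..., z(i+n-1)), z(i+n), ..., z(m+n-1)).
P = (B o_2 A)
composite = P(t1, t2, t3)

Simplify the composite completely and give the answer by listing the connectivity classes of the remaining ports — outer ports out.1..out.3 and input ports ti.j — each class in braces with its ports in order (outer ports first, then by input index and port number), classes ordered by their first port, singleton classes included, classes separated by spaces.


Two ports join when wires chain via B-identified ports.
composing A on (t2, t3), with out.j its own outer ports: {out.1, t3.2} {out.2, t2.2} {out.3} {t2.1} {t2.3} {t3.1, t3.3}
composing B on (t1, t2, t3), with out.j its own outer ports: {out.1} {out.2, t1.3, t2.2} {out.3} {t1.1, t1.2} {t2.1} {t2.3} {t3.1, t3.3} {t3.2}

{out.1} {out.2, t1.3, t2.2} {out.3} {t1.1, t1.2} {t2.1} {t2.3} {t3.1, t3.3} {t3.2}


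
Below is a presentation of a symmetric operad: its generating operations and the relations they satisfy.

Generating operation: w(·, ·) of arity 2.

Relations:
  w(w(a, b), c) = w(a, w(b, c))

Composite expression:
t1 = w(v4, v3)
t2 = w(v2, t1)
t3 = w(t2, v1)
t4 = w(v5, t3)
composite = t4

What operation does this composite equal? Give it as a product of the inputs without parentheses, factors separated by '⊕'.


v5 ⊕ v2 ⊕ v4 ⊕ v3 ⊕ v1

Associativity of w dissolves the nesting; only the v-input order survives.
w(v4, v3) linearizes to v4 ⊕ v3
w(v2, w(v4, v3)) linearizes to v2 ⊕ v4 ⊕ v3
w(w(v2, w(v4, v3)), v1) linearizes to v2 ⊕ v4 ⊕ v3 ⊕ v1
w(v5, w(w(v2, w(v4, v3)), v1)) linearizes to v5 ⊕ v2 ⊕ v4 ⊕ v3 ⊕ v1


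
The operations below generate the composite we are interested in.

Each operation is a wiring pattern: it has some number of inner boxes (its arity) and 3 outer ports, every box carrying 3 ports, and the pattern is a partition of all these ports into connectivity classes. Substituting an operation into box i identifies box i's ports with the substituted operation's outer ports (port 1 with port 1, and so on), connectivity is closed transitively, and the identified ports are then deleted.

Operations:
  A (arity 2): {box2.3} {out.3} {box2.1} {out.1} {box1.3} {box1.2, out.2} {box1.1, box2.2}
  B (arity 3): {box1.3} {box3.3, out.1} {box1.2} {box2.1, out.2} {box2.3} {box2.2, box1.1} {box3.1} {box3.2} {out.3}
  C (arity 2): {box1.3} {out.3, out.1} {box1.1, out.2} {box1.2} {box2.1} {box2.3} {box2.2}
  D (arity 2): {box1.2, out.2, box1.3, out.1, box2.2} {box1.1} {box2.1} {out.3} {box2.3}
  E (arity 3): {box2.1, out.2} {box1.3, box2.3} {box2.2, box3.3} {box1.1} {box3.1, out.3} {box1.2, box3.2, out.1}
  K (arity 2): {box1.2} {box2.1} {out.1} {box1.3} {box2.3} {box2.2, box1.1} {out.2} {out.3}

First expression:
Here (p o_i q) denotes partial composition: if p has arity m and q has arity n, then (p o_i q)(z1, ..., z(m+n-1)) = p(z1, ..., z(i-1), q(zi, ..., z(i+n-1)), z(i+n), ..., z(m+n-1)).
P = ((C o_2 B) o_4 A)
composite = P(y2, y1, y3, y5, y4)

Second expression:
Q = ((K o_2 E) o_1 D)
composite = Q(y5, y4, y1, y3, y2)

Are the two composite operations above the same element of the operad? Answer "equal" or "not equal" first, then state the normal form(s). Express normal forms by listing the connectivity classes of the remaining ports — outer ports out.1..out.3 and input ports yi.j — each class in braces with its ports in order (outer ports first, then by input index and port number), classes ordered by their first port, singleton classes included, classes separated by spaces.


not equal: they reduce to {out.1, out.3} {out.2, y2.1} {y1.1, y3.2} {y1.2} {y1.3} {y2.2} {y2.3} {y3.1} {y3.3} {y4.1} {y4.2, y5.1} {y4.3} {y5.2} {y5.3} and {out.1} {out.2} {out.3} {y1.1} {y1.2, y2.2} {y1.3, y3.3} {y2.1} {y2.3, y3.2} {y3.1, y4.2, y5.2, y5.3} {y4.1} {y4.3} {y5.1}


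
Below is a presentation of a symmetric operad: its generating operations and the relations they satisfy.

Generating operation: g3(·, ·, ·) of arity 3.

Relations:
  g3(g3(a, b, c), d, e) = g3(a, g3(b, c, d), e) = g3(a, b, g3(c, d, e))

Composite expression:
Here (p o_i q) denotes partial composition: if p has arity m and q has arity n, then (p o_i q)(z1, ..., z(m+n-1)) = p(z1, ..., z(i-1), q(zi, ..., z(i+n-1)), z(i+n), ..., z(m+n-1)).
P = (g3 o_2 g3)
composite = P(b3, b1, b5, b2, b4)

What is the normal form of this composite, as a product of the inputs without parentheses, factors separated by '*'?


b3 * b1 * b5 * b2 * b4

The g3-tree's shape is irrelevant; the b-reading-order decides.
g3(b1, b5, b2) flattens to b1 * b5 * b2
g3(b3, g3(b1, b5, b2), b4) flattens to b3 * b1 * b5 * b2 * b4


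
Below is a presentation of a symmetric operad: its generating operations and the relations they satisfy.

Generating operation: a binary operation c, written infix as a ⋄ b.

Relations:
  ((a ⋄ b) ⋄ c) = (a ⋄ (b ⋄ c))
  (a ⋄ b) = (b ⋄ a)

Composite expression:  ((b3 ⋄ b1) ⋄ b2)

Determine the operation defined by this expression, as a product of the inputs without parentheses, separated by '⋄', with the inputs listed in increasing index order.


b1 ⋄ b2 ⋄ b3

Both nesting and order wash out for c; what remains is which b's occur.
(b3 ⋄ b1) unparenthesizes to b3 ⋄ b1
((b3 ⋄ b1) ⋄ b2) unparenthesizes to b3 ⋄ b1 ⋄ b2
the factors in increasing index order: b1 ⋄ b2 ⋄ b3


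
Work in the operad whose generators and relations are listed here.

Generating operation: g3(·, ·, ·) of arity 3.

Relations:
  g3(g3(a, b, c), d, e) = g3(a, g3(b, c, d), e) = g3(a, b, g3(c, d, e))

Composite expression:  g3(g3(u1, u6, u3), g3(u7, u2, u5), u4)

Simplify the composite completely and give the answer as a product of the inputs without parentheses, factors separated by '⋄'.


Associativity of g3 dissolves the nesting; only the u-input order survives.
g3(u1, u6, u3) unparenthesizes to u1 ⋄ u6 ⋄ u3
g3(u7, u2, u5) unparenthesizes to u7 ⋄ u2 ⋄ u5
g3(g3(u1, u6, u3), g3(u7, u2, u5), u4) unparenthesizes to u1 ⋄ u6 ⋄ u3 ⋄ u7 ⋄ u2 ⋄ u5 ⋄ u4

u1 ⋄ u6 ⋄ u3 ⋄ u7 ⋄ u2 ⋄ u5 ⋄ u4


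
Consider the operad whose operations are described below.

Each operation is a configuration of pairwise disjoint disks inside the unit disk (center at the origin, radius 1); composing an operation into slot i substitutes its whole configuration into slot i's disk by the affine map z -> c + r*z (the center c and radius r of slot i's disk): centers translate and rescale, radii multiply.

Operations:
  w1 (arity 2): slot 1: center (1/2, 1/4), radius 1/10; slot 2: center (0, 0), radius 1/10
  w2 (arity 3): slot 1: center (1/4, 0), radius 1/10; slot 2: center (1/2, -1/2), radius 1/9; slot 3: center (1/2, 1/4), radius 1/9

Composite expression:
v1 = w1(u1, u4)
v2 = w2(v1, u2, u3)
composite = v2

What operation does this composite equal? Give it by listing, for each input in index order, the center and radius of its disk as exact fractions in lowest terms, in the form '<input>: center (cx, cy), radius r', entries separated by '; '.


u1: center (3/10, 1/40), radius 1/100; u2: center (1/2, -1/2), radius 1/9; u3: center (1/2, 1/4), radius 1/9; u4: center (1/4, 0), radius 1/100

Only the slot chain above each u matters under w2; compose those maps.
u1 passes through 2 substitutions, ending at center (3/10, 1/40), radius 1/100
u4 passes through 2 substitutions, ending at center (1/4, 0), radius 1/100
u2 passes through 1 substitution, ending at center (1/2, -1/2), radius 1/9
u3 passes through 1 substitution, ending at center (1/2, 1/4), radius 1/9


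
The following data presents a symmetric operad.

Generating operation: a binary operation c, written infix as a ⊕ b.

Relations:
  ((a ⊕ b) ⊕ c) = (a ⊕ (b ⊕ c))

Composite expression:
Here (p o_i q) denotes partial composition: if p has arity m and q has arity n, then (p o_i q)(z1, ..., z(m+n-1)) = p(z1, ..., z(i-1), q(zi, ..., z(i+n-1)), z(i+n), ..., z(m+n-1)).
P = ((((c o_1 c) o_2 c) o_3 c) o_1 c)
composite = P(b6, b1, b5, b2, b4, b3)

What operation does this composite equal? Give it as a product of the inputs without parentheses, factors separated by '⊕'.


Associativity of c dissolves the nesting; only the b-input order survives.
(b6 ⊕ b1) linearizes to b6 ⊕ b1
(b2 ⊕ b4) linearizes to b2 ⊕ b4
(b5 ⊕ (b2 ⊕ b4)) linearizes to b5 ⊕ b2 ⊕ b4
((b6 ⊕ b1) ⊕ (b5 ⊕ (b2 ⊕ b4))) linearizes to b6 ⊕ b1 ⊕ b5 ⊕ b2 ⊕ b4
(((b6 ⊕ b1) ⊕ (b5 ⊕ (b2 ⊕ b4))) ⊕ b3) linearizes to b6 ⊕ b1 ⊕ b5 ⊕ b2 ⊕ b4 ⊕ b3

b6 ⊕ b1 ⊕ b5 ⊕ b2 ⊕ b4 ⊕ b3


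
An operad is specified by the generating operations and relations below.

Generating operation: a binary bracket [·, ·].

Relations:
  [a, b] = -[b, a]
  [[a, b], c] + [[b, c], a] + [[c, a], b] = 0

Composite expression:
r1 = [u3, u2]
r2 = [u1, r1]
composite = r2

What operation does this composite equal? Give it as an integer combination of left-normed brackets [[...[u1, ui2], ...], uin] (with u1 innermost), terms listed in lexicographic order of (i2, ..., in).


-[[u1, u2], u3] + [[u1, u3], u2]

A multilinear Lie element is pinned by u1-initial words (u1 innermost).
Composite bracket: [u1, [u3, u2]]
Full expansion: 4 signed words from ab - ba (2^2 = 4).
Collect the words opening with u1:
  word u1u2u3 has sign -1, contributing -[[u1, u2], u3]
  word u1u3u2 has sign +1, contributing +[[u1, u3], u2]


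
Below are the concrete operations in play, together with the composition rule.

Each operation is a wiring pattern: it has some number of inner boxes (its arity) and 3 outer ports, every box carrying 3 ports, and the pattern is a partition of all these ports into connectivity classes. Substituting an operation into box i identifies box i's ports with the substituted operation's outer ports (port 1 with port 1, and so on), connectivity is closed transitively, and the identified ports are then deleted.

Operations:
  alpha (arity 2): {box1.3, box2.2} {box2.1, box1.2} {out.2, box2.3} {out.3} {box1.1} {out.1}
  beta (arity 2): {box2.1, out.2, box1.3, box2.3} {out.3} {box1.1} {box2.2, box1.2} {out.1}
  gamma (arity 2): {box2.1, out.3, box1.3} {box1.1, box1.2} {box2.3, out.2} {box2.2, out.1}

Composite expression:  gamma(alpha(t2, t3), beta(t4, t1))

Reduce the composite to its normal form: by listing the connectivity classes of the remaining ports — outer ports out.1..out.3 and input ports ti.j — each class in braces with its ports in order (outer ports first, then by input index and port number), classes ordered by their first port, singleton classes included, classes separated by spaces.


{out.1, t1.1, t1.3, t4.3} {out.2} {out.3} {t1.2, t4.2} {t2.1} {t2.2, t3.1} {t2.3, t3.2} {t3.3} {t4.1}


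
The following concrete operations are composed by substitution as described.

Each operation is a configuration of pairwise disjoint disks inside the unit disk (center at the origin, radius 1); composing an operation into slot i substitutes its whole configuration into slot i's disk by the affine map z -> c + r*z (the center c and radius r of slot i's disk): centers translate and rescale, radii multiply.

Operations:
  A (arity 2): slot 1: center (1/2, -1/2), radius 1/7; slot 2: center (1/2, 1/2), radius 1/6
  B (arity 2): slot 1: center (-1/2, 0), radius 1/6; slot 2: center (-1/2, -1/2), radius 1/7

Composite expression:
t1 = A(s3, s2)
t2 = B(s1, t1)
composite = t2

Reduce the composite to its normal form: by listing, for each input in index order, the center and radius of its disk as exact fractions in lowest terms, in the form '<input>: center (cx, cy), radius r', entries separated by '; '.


Follow each s-input down from B: c' goes to c + r*c', radius to r*r'.
s1 passes through 1 substitution, ending at center (-1/2, 0), radius 1/6
s3 passes through 2 substitutions, ending at center (-3/7, -4/7), radius 1/49
s2 passes through 2 substitutions, ending at center (-3/7, -3/7), radius 1/42

s1: center (-1/2, 0), radius 1/6; s2: center (-3/7, -3/7), radius 1/42; s3: center (-3/7, -4/7), radius 1/49


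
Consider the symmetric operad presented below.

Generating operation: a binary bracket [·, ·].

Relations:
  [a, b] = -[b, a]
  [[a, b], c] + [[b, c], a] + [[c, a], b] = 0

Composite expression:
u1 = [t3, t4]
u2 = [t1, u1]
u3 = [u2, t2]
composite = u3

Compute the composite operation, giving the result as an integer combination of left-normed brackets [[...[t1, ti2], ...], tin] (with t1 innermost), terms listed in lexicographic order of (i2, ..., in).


[[[t1, t3], t4], t2] - [[[t1, t4], t3], t2]

A multilinear Lie element is pinned by t1-initial words (t1 innermost).
Composite bracket: [[t1, [t3, t4]], t2]
Under [a, b] = ab - ba we get 8 signed associative words (2^3 = 8).
Coefficients come from the t1-initial words:
  sign of t1t3t4t2 is +1, so it contributes +[[[t1, t3], t4], t2]
  sign of t1t4t3t2 is -1, so it contributes -[[[t1, t4], t3], t2]


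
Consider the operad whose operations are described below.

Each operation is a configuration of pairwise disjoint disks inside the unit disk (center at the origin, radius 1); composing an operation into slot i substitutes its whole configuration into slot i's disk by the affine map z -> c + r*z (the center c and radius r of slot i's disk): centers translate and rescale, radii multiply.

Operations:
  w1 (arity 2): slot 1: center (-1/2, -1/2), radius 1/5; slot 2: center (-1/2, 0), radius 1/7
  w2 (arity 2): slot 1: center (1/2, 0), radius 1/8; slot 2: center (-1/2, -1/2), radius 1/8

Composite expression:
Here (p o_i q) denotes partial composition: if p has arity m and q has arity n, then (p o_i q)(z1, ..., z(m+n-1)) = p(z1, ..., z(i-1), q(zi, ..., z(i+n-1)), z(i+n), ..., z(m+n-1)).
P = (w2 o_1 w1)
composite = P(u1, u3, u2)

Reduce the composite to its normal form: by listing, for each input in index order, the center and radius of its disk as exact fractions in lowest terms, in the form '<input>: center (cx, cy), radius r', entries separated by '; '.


Nesting under w2 composes maps z -> c + r*z down each u-path.
input u1: applying the 2 nested substitutions gives center (7/16, -1/16), radius 1/40
input u3: applying the 2 nested substitutions gives center (7/16, 0), radius 1/56
input u2: applying the 1 nested substitution gives center (-1/2, -1/2), radius 1/8

u1: center (7/16, -1/16), radius 1/40; u2: center (-1/2, -1/2), radius 1/8; u3: center (7/16, 0), radius 1/56


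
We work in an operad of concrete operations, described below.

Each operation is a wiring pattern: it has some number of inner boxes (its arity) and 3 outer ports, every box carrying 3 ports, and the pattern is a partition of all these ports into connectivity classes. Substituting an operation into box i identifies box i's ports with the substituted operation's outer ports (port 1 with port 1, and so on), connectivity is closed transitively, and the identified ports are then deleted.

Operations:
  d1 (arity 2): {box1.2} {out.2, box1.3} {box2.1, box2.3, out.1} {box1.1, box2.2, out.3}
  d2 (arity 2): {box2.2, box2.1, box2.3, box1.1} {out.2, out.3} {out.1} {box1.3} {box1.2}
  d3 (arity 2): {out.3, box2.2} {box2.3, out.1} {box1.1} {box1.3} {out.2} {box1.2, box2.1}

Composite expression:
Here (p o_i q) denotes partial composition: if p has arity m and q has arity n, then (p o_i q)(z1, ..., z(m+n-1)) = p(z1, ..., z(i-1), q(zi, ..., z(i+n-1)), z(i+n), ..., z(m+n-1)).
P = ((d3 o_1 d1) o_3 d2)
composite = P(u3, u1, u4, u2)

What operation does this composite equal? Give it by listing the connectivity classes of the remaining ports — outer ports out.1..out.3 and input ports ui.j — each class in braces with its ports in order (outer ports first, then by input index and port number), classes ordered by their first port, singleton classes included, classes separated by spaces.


{out.1, out.3} {out.2} {u1.1, u1.3} {u1.2, u3.1} {u2.1, u2.2, u2.3, u4.1} {u3.2} {u3.3} {u4.2} {u4.3}

Two ports join when wires chain via d3-identified ports.
stage d1: inputs (u3, u1), connectivity {out.1, u1.1, u1.3} {out.2, u3.3} {out.3, u1.2, u3.1} {u3.2}, out.j its boundary
stage d2: inputs (u4, u2), connectivity {out.1} {out.2, out.3} {u2.1, u2.2, u2.3, u4.1} {u4.2} {u4.3}, out.j its boundary
stage d3: inputs (u3, u1, u4, u2), connectivity {out.1, out.3} {out.2} {u1.1, u1.3} {u1.2, u3.1} {u2.1, u2.2, u2.3, u4.1} {u3.2} {u3.3} {u4.2} {u4.3}, out.j its boundary
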